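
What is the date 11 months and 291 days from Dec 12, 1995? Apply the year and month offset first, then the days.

August 30, 1997

Counting forward 11 months and 291 days from December 12, 1995: first the month/year part, then the days.
month 12 + 11 = 23, which is month 11 of year 1996 → November 1996.
Day 12 is valid in November, giving November 12, 1996.
Now add 291 days from November 12, 1996.
November has 30 days, so 30 − 12 = 18 days remain after November 12, 1996; 291 − 18 = 273 left.
December 1996 has 31 days: 273 − 31 = 242 left.
January 1997 has 31 days: 242 − 31 = 211 left.
February 1997 has 28 days (1997 is not a leap year): 211 − 28 = 183 left.
March 1997 has 31 days: 183 − 31 = 152 left.
April 1997 has 30 days: 152 − 30 = 122 left.
May 1997 has 31 days: 122 − 31 = 91 left.
June 1997 has 30 days: 91 − 30 = 61 left.
July 1997 has 31 days: 61 − 31 = 30 left.
30 days into August 1997 → August 30, 1997.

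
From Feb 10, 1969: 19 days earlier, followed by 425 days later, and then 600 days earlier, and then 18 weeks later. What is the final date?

December 4, 1968

Counting back 19 days from February 10, 1969:
Going back 10 days from February 10, 1969 reaches the end of the previous month; 19 − 10 = 9 left.
January 1969 has 31 days; 31 − 9 = 22 → January 22, 1969.
Adding 425 days from January 22, 1969:
January has 31 days, so 31 − 22 = 9 days remain after January 22, 1969; 425 − 9 = 416 left.
February 1969 has 28 days (1969 is not a leap year): 416 − 28 = 388 left.
March 1969 has 31 days: 388 − 31 = 357 left.
April 1969 has 30 days: 357 − 30 = 327 left.
May 1969 has 31 days: 327 − 31 = 296 left.
June 1969 has 30 days: 296 − 30 = 266 left.
July 1969 has 31 days: 266 − 31 = 235 left.
August 1969 has 31 days: 235 − 31 = 204 left.
September 1969 has 30 days: 204 − 30 = 174 left.
October 1969 has 31 days: 174 − 31 = 143 left.
November 1969 has 30 days: 143 − 30 = 113 left.
December 1969 has 31 days: 113 − 31 = 82 left.
January 1970 has 31 days: 82 − 31 = 51 left.
February 1970 has 28 days (1970 is not a leap year): 51 − 28 = 23 left.
23 days into March 1970 → March 23, 1970.
Counting back 600 days from March 23, 1970:
Going back 23 days from March 23, 1970 reaches the end of the previous month; 600 − 23 = 577 left.
February 1970 has 28 days (1970 is not a leap year): 577 − 28 = 549 left.
January 1970 has 31 days: 549 − 31 = 518 left.
December 1969 has 31 days: 518 − 31 = 487 left.
November 1969 has 30 days: 487 − 30 = 457 left.
October 1969 has 31 days: 457 − 31 = 426 left.
September 1969 has 30 days: 426 − 30 = 396 left.
August 1969 has 31 days: 396 − 31 = 365 left.
July 1969 has 31 days: 365 − 31 = 334 left.
June 1969 has 30 days: 334 − 30 = 304 left.
May 1969 has 31 days: 304 − 31 = 273 left.
April 1969 has 30 days: 273 − 30 = 243 left.
March 1969 has 31 days: 243 − 31 = 212 left.
February 1969 has 28 days (1969 is not a leap year): 212 − 28 = 184 left.
January 1969 has 31 days: 184 − 31 = 153 left.
December 1968 has 31 days: 153 − 31 = 122 left.
November 1968 has 30 days: 122 − 30 = 92 left.
October 1968 has 31 days: 92 − 31 = 61 left.
September 1968 has 30 days: 61 − 30 = 31 left.
August 1968 has 31 days: 31 − 31 = 0 left.
July 1968 has 31 days; 31 − 0 = 31 → July 31, 1968.
Adding 18 weeks (= 126 days) from July 31, 1968:
July has 31 days, so 31 − 31 = 0 days remain after July 31, 1968; 126 − 0 = 126 left.
August 1968 has 31 days: 126 − 31 = 95 left.
September 1968 has 30 days: 95 − 30 = 65 left.
October 1968 has 31 days: 65 − 31 = 34 left.
November 1968 has 30 days: 34 − 30 = 4 left.
4 days into December 1968 → December 4, 1968.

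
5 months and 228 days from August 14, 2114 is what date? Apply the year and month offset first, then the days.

Counting forward 5 months and 228 days from August 14, 2114: first the month/year part, then the days.
month 8 + 5 = 13, which is month 1 of year 2115 → January 2115.
Day 14 is valid in January, giving January 14, 2115.
Now add 228 days from January 14, 2115.
January has 31 days, so 31 − 14 = 17 days remain after January 14, 2115; 228 − 17 = 211 left.
February 2115 has 28 days (2115 is not a leap year): 211 − 28 = 183 left.
March 2115 has 31 days: 183 − 31 = 152 left.
April 2115 has 30 days: 152 − 30 = 122 left.
May 2115 has 31 days: 122 − 31 = 91 left.
June 2115 has 30 days: 91 − 30 = 61 left.
July 2115 has 31 days: 61 − 31 = 30 left.
30 days into August 2115 → August 30, 2115.

August 30, 2115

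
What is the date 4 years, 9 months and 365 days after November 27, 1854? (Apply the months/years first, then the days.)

Advancing 4 years, 9 months and 365 days from November 27, 1854: first the month/year part, then the days.
+4 years → 1858; month 11 + 9 = 20, which is month 8 of year 1859 → August 1859.
Day 27 is valid in August, giving August 27, 1859.
Now add 365 days from August 27, 1859.
August has 31 days, so 31 − 27 = 4 days remain after August 27, 1859; 365 − 4 = 361 left.
September 1859 has 30 days: 361 − 30 = 331 left.
October 1859 has 31 days: 331 − 31 = 300 left.
November 1859 has 30 days: 300 − 30 = 270 left.
December 1859 has 31 days: 270 − 31 = 239 left.
January 1860 has 31 days: 239 − 31 = 208 left.
February 1860 has 29 days (1860 is a leap year): 208 − 29 = 179 left.
March 1860 has 31 days: 179 − 31 = 148 left.
April 1860 has 30 days: 148 − 30 = 118 left.
May 1860 has 31 days: 118 − 31 = 87 left.
June 1860 has 30 days: 87 − 30 = 57 left.
July 1860 has 31 days: 57 − 31 = 26 left.
26 days into August 1860 → August 26, 1860.

August 26, 1860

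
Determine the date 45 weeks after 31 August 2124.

July 12, 2125

Adding 45 weeks = 315 days from August 31, 2124.
August has 31 days, so 31 − 31 = 0 days remain after August 31, 2124; 315 − 0 = 315 left.
September 2124 has 30 days: 315 − 30 = 285 left.
October 2124 has 31 days: 285 − 31 = 254 left.
November 2124 has 30 days: 254 − 30 = 224 left.
December 2124 has 31 days: 224 − 31 = 193 left.
January 2125 has 31 days: 193 − 31 = 162 left.
February 2125 has 28 days (2125 is not a leap year): 162 − 28 = 134 left.
March 2125 has 31 days: 134 − 31 = 103 left.
April 2125 has 30 days: 103 − 30 = 73 left.
May 2125 has 31 days: 73 − 31 = 42 left.
June 2125 has 30 days: 42 − 30 = 12 left.
12 days into July 2125 → July 12, 2125.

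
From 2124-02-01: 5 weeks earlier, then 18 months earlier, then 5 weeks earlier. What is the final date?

May 24, 2122

Counting back 5 weeks (= 35 days) from February 1, 2124:
Going back 1 day from February 1, 2124 reaches the end of the previous month; 35 − 1 = 34 left.
January 2124 has 31 days: 34 − 31 = 3 left.
December 2123 has 31 days; 31 − 3 = 28 → December 28, 2123.
Subtracting 18 months from December 28, 2123:
month 12 − 18 = -6, which is month 6 of year 2122 → June 2122.
Day 28 is valid in June, giving June 28, 2122.
Subtracting 5 weeks (= 35 days) from June 28, 2122:
Going back 28 days from June 28, 2122 reaches the end of the previous month; 35 − 28 = 7 left.
May 2122 has 31 days; 31 − 7 = 24 → May 24, 2122.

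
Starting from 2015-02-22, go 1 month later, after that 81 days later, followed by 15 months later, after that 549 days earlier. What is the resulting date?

Adding 1 month from February 22, 2015:
month 2 + 1 = 3 → March 2015.
Day 22 is valid in March, giving March 22, 2015.
Advancing 81 days from March 22, 2015:
March has 31 days, so 31 − 22 = 9 days remain after March 22, 2015; 81 − 9 = 72 left.
April 2015 has 30 days: 72 − 30 = 42 left.
May 2015 has 31 days: 42 − 31 = 11 left.
11 days into June 2015 → June 11, 2015.
Advancing 15 months from June 11, 2015:
month 6 + 15 = 21, which is month 9 of year 2016 → September 2016.
Day 11 is valid in September, giving September 11, 2016.
Subtracting 549 days from September 11, 2016:
Going back 11 days from September 11, 2016 reaches the end of the previous month; 549 − 11 = 538 left.
August 2016 has 31 days: 538 − 31 = 507 left.
July 2016 has 31 days: 507 − 31 = 476 left.
June 2016 has 30 days: 476 − 30 = 446 left.
May 2016 has 31 days: 446 − 31 = 415 left.
April 2016 has 30 days: 415 − 30 = 385 left.
March 2016 has 31 days: 385 − 31 = 354 left.
February 2016 has 29 days (2016 is a leap year): 354 − 29 = 325 left.
January 2016 has 31 days: 325 − 31 = 294 left.
December 2015 has 31 days: 294 − 31 = 263 left.
November 2015 has 30 days: 263 − 30 = 233 left.
October 2015 has 31 days: 233 − 31 = 202 left.
September 2015 has 30 days: 202 − 30 = 172 left.
August 2015 has 31 days: 172 − 31 = 141 left.
July 2015 has 31 days: 141 − 31 = 110 left.
June 2015 has 30 days: 110 − 30 = 80 left.
May 2015 has 31 days: 80 − 31 = 49 left.
April 2015 has 30 days: 49 − 30 = 19 left.
March 2015 has 31 days; 31 − 19 = 12 → March 12, 2015.

March 12, 2015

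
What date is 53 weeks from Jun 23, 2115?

Counting forward 53 weeks = 371 days from June 23, 2115.
June has 30 days, so 30 − 23 = 7 days remain after June 23, 2115; 371 − 7 = 364 left.
July 2115 has 31 days: 364 − 31 = 333 left.
August 2115 has 31 days: 333 − 31 = 302 left.
September 2115 has 30 days: 302 − 30 = 272 left.
October 2115 has 31 days: 272 − 31 = 241 left.
November 2115 has 30 days: 241 − 30 = 211 left.
December 2115 has 31 days: 211 − 31 = 180 left.
January 2116 has 31 days: 180 − 31 = 149 left.
February 2116 has 29 days (2116 is a leap year): 149 − 29 = 120 left.
March 2116 has 31 days: 120 − 31 = 89 left.
April 2116 has 30 days: 89 − 30 = 59 left.
May 2116 has 31 days: 59 − 31 = 28 left.
28 days into June 2116 → June 28, 2116.

June 28, 2116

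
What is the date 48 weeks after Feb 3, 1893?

January 5, 1894

Advancing 48 weeks = 336 days from February 3, 1893.
February has 28 days, so 28 − 3 = 25 days remain after February 3, 1893; 336 − 25 = 311 left.
March 1893 has 31 days: 311 − 31 = 280 left.
April 1893 has 30 days: 280 − 30 = 250 left.
May 1893 has 31 days: 250 − 31 = 219 left.
June 1893 has 30 days: 219 − 30 = 189 left.
July 1893 has 31 days: 189 − 31 = 158 left.
August 1893 has 31 days: 158 − 31 = 127 left.
September 1893 has 30 days: 127 − 30 = 97 left.
October 1893 has 31 days: 97 − 31 = 66 left.
November 1893 has 30 days: 66 − 30 = 36 left.
December 1893 has 31 days: 36 − 31 = 5 left.
5 days into January 1894 → January 5, 1894.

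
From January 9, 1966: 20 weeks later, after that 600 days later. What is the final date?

January 19, 1968

Adding 20 weeks (= 140 days) from January 9, 1966:
January has 31 days, so 31 − 9 = 22 days remain after January 9, 1966; 140 − 22 = 118 left.
February 1966 has 28 days (1966 is not a leap year): 118 − 28 = 90 left.
March 1966 has 31 days: 90 − 31 = 59 left.
April 1966 has 30 days: 59 − 30 = 29 left.
29 days into May 1966 → May 29, 1966.
Advancing 600 days from May 29, 1966:
May has 31 days, so 31 − 29 = 2 days remain after May 29, 1966; 600 − 2 = 598 left.
June 1966 has 30 days: 598 − 30 = 568 left.
July 1966 has 31 days: 568 − 31 = 537 left.
August 1966 has 31 days: 537 − 31 = 506 left.
September 1966 has 30 days: 506 − 30 = 476 left.
October 1966 has 31 days: 476 − 31 = 445 left.
November 1966 has 30 days: 445 − 30 = 415 left.
December 1966 has 31 days: 415 − 31 = 384 left.
January 1967 has 31 days: 384 − 31 = 353 left.
February 1967 has 28 days (1967 is not a leap year): 353 − 28 = 325 left.
March 1967 has 31 days: 325 − 31 = 294 left.
April 1967 has 30 days: 294 − 30 = 264 left.
May 1967 has 31 days: 264 − 31 = 233 left.
June 1967 has 30 days: 233 − 30 = 203 left.
July 1967 has 31 days: 203 − 31 = 172 left.
August 1967 has 31 days: 172 − 31 = 141 left.
September 1967 has 30 days: 141 − 30 = 111 left.
October 1967 has 31 days: 111 − 31 = 80 left.
November 1967 has 30 days: 80 − 30 = 50 left.
December 1967 has 31 days: 50 − 31 = 19 left.
19 days into January 1968 → January 19, 1968.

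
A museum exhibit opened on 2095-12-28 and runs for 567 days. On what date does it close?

July 17, 2097

Advancing 567 days from December 28, 2095.
December has 31 days, so 31 − 28 = 3 days remain after December 28, 2095; 567 − 3 = 564 left.
January 2096 has 31 days: 564 − 31 = 533 left.
February 2096 has 29 days (2096 is a leap year): 533 − 29 = 504 left.
March 2096 has 31 days: 504 − 31 = 473 left.
April 2096 has 30 days: 473 − 30 = 443 left.
May 2096 has 31 days: 443 − 31 = 412 left.
June 2096 has 30 days: 412 − 30 = 382 left.
July 2096 has 31 days: 382 − 31 = 351 left.
August 2096 has 31 days: 351 − 31 = 320 left.
September 2096 has 30 days: 320 − 30 = 290 left.
October 2096 has 31 days: 290 − 31 = 259 left.
November 2096 has 30 days: 259 − 30 = 229 left.
December 2096 has 31 days: 229 − 31 = 198 left.
January 2097 has 31 days: 198 − 31 = 167 left.
February 2097 has 28 days (2097 is not a leap year): 167 − 28 = 139 left.
March 2097 has 31 days: 139 − 31 = 108 left.
April 2097 has 30 days: 108 − 30 = 78 left.
May 2097 has 31 days: 78 − 31 = 47 left.
June 2097 has 30 days: 47 − 30 = 17 left.
17 days into July 2097 → July 17, 2097.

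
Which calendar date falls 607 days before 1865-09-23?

Counting back 607 days from September 23, 1865.
Going back 23 days from September 23, 1865 reaches the end of the previous month; 607 − 23 = 584 left.
August 1865 has 31 days: 584 − 31 = 553 left.
July 1865 has 31 days: 553 − 31 = 522 left.
June 1865 has 30 days: 522 − 30 = 492 left.
May 1865 has 31 days: 492 − 31 = 461 left.
April 1865 has 30 days: 461 − 30 = 431 left.
March 1865 has 31 days: 431 − 31 = 400 left.
February 1865 has 28 days (1865 is not a leap year): 400 − 28 = 372 left.
January 1865 has 31 days: 372 − 31 = 341 left.
December 1864 has 31 days: 341 − 31 = 310 left.
November 1864 has 30 days: 310 − 30 = 280 left.
October 1864 has 31 days: 280 − 31 = 249 left.
September 1864 has 30 days: 249 − 30 = 219 left.
August 1864 has 31 days: 219 − 31 = 188 left.
July 1864 has 31 days: 188 − 31 = 157 left.
June 1864 has 30 days: 157 − 30 = 127 left.
May 1864 has 31 days: 127 − 31 = 96 left.
April 1864 has 30 days: 96 − 30 = 66 left.
March 1864 has 31 days: 66 − 31 = 35 left.
February 1864 has 29 days (1864 is a leap year): 35 − 29 = 6 left.
January 1864 has 31 days; 31 − 6 = 25 → January 25, 1864.

January 25, 1864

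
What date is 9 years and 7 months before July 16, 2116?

Subtracting 9 years and 7 months from July 16, 2116.
-9 years → 2107; month 7 − 7 = 0, which is month 12 of year 2106 → December 2106.
Day 16 is valid in December, giving December 16, 2106.

December 16, 2106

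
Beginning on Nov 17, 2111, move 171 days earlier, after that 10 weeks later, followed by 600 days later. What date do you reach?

Subtracting 171 days from November 17, 2111:
Going back 17 days from November 17, 2111 reaches the end of the previous month; 171 − 17 = 154 left.
October 2111 has 31 days: 154 − 31 = 123 left.
September 2111 has 30 days: 123 − 30 = 93 left.
August 2111 has 31 days: 93 − 31 = 62 left.
July 2111 has 31 days: 62 − 31 = 31 left.
June 2111 has 30 days: 31 − 30 = 1 left.
May 2111 has 31 days; 31 − 1 = 30 → May 30, 2111.
Counting forward 10 weeks (= 70 days) from May 30, 2111:
May has 31 days, so 31 − 30 = 1 day remains after May 30, 2111; 70 − 1 = 69 left.
June 2111 has 30 days: 69 − 30 = 39 left.
July 2111 has 31 days: 39 − 31 = 8 left.
8 days into August 2111 → August 8, 2111.
Adding 600 days from August 8, 2111:
August has 31 days, so 31 − 8 = 23 days remain after August 8, 2111; 600 − 23 = 577 left.
September 2111 has 30 days: 577 − 30 = 547 left.
October 2111 has 31 days: 547 − 31 = 516 left.
November 2111 has 30 days: 516 − 30 = 486 left.
December 2111 has 31 days: 486 − 31 = 455 left.
January 2112 has 31 days: 455 − 31 = 424 left.
February 2112 has 29 days (2112 is a leap year): 424 − 29 = 395 left.
March 2112 has 31 days: 395 − 31 = 364 left.
April 2112 has 30 days: 364 − 30 = 334 left.
May 2112 has 31 days: 334 − 31 = 303 left.
June 2112 has 30 days: 303 − 30 = 273 left.
July 2112 has 31 days: 273 − 31 = 242 left.
August 2112 has 31 days: 242 − 31 = 211 left.
September 2112 has 30 days: 211 − 30 = 181 left.
October 2112 has 31 days: 181 − 31 = 150 left.
November 2112 has 30 days: 150 − 30 = 120 left.
December 2112 has 31 days: 120 − 31 = 89 left.
January 2113 has 31 days: 89 − 31 = 58 left.
February 2113 has 28 days (2113 is not a leap year): 58 − 28 = 30 left.
30 days into March 2113 → March 30, 2113.

March 30, 2113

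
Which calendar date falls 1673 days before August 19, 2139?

Subtracting 1673 days from August 19, 2139.
Going back 19 days from August 19, 2139 reaches the end of the previous month; 1673 − 19 = 1654 left.
July 2139 has 31 days: 1654 − 31 = 1623 left.
June 2139 has 30 days: 1623 − 30 = 1593 left.
May 2139 has 31 days: 1593 − 31 = 1562 left.
April 2139 has 30 days: 1562 − 30 = 1532 left.
March 2139 has 31 days: 1532 − 31 = 1501 left.
February 2139 has 28 days (2139 is not a leap year): 1501 − 28 = 1473 left.
January 2139 has 31 days: 1473 − 31 = 1442 left.
December 2138 has 31 days: 1442 − 31 = 1411 left.
November 2138 has 30 days: 1411 − 30 = 1381 left.
October 2138 has 31 days: 1381 − 31 = 1350 left.
September 2138 has 30 days: 1350 − 30 = 1320 left.
August 2138 has 31 days: 1320 − 31 = 1289 left.
July 2138 has 31 days: 1289 − 31 = 1258 left.
June 2138 has 30 days: 1258 − 30 = 1228 left.
May 2138 has 31 days: 1228 − 31 = 1197 left.
April 2138 has 30 days: 1197 − 30 = 1167 left.
March 2138 has 31 days: 1167 − 31 = 1136 left.
February 2138 has 28 days (2138 is not a leap year): 1136 − 28 = 1108 left.
January 2138 has 31 days: 1108 − 31 = 1077 left.
December 2137 has 31 days: 1077 − 31 = 1046 left.
November 2137 has 30 days: 1046 − 30 = 1016 left.
October 2137 has 31 days: 1016 − 31 = 985 left.
September 2137 has 30 days: 985 − 30 = 955 left.
August 2137 has 31 days: 955 − 31 = 924 left.
July 2137 has 31 days: 924 − 31 = 893 left.
June 2137 has 30 days: 893 − 30 = 863 left.
May 2137 has 31 days: 863 − 31 = 832 left.
April 2137 has 30 days: 832 − 30 = 802 left.
March 2137 has 31 days: 802 − 31 = 771 left.
February 2137 has 28 days (2137 is not a leap year): 771 − 28 = 743 left.
January 2137 has 31 days: 743 − 31 = 712 left.
December 2136 has 31 days: 712 − 31 = 681 left.
November 2136 has 30 days: 681 − 30 = 651 left.
October 2136 has 31 days: 651 − 31 = 620 left.
September 2136 has 30 days: 620 − 30 = 590 left.
August 2136 has 31 days: 590 − 31 = 559 left.
July 2136 has 31 days: 559 − 31 = 528 left.
June 2136 has 30 days: 528 − 30 = 498 left.
May 2136 has 31 days: 498 − 31 = 467 left.
April 2136 has 30 days: 467 − 30 = 437 left.
March 2136 has 31 days: 437 − 31 = 406 left.
February 2136 has 29 days (2136 is a leap year): 406 − 29 = 377 left.
January 2136 has 31 days: 377 − 31 = 346 left.
December 2135 has 31 days: 346 − 31 = 315 left.
November 2135 has 30 days: 315 − 30 = 285 left.
October 2135 has 31 days: 285 − 31 = 254 left.
September 2135 has 30 days: 254 − 30 = 224 left.
August 2135 has 31 days: 224 − 31 = 193 left.
July 2135 has 31 days: 193 − 31 = 162 left.
June 2135 has 30 days: 162 − 30 = 132 left.
May 2135 has 31 days: 132 − 31 = 101 left.
April 2135 has 30 days: 101 − 30 = 71 left.
March 2135 has 31 days: 71 − 31 = 40 left.
February 2135 has 28 days (2135 is not a leap year): 40 − 28 = 12 left.
January 2135 has 31 days; 31 − 12 = 19 → January 19, 2135.

January 19, 2135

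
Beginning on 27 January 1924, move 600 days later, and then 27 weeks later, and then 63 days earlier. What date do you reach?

Counting forward 600 days from January 27, 1924:
January has 31 days, so 31 − 27 = 4 days remain after January 27, 1924; 600 − 4 = 596 left.
February 1924 has 29 days (1924 is a leap year): 596 − 29 = 567 left.
March 1924 has 31 days: 567 − 31 = 536 left.
April 1924 has 30 days: 536 − 30 = 506 left.
May 1924 has 31 days: 506 − 31 = 475 left.
June 1924 has 30 days: 475 − 30 = 445 left.
July 1924 has 31 days: 445 − 31 = 414 left.
August 1924 has 31 days: 414 − 31 = 383 left.
September 1924 has 30 days: 383 − 30 = 353 left.
October 1924 has 31 days: 353 − 31 = 322 left.
November 1924 has 30 days: 322 − 30 = 292 left.
December 1924 has 31 days: 292 − 31 = 261 left.
January 1925 has 31 days: 261 − 31 = 230 left.
February 1925 has 28 days (1925 is not a leap year): 230 − 28 = 202 left.
March 1925 has 31 days: 202 − 31 = 171 left.
April 1925 has 30 days: 171 − 30 = 141 left.
May 1925 has 31 days: 141 − 31 = 110 left.
June 1925 has 30 days: 110 − 30 = 80 left.
July 1925 has 31 days: 80 − 31 = 49 left.
August 1925 has 31 days: 49 − 31 = 18 left.
18 days into September 1925 → September 18, 1925.
Advancing 27 weeks (= 189 days) from September 18, 1925:
September has 30 days, so 30 − 18 = 12 days remain after September 18, 1925; 189 − 12 = 177 left.
October 1925 has 31 days: 177 − 31 = 146 left.
November 1925 has 30 days: 146 − 30 = 116 left.
December 1925 has 31 days: 116 − 31 = 85 left.
January 1926 has 31 days: 85 − 31 = 54 left.
February 1926 has 28 days (1926 is not a leap year): 54 − 28 = 26 left.
26 days into March 1926 → March 26, 1926.
Going back 63 days from March 26, 1926:
Going back 26 days from March 26, 1926 reaches the end of the previous month; 63 − 26 = 37 left.
February 1926 has 28 days (1926 is not a leap year): 37 − 28 = 9 left.
January 1926 has 31 days; 31 − 9 = 22 → January 22, 1926.

January 22, 1926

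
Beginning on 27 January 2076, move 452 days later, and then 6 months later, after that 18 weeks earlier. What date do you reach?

June 19, 2077

Counting forward 452 days from January 27, 2076:
January has 31 days, so 31 − 27 = 4 days remain after January 27, 2076; 452 − 4 = 448 left.
February 2076 has 29 days (2076 is a leap year): 448 − 29 = 419 left.
March 2076 has 31 days: 419 − 31 = 388 left.
April 2076 has 30 days: 388 − 30 = 358 left.
May 2076 has 31 days: 358 − 31 = 327 left.
June 2076 has 30 days: 327 − 30 = 297 left.
July 2076 has 31 days: 297 − 31 = 266 left.
August 2076 has 31 days: 266 − 31 = 235 left.
September 2076 has 30 days: 235 − 30 = 205 left.
October 2076 has 31 days: 205 − 31 = 174 left.
November 2076 has 30 days: 174 − 30 = 144 left.
December 2076 has 31 days: 144 − 31 = 113 left.
January 2077 has 31 days: 113 − 31 = 82 left.
February 2077 has 28 days (2077 is not a leap year): 82 − 28 = 54 left.
March 2077 has 31 days: 54 − 31 = 23 left.
23 days into April 2077 → April 23, 2077.
Counting forward 6 months from April 23, 2077:
month 4 + 6 = 10 → October 2077.
Day 23 is valid in October, giving October 23, 2077.
Counting back 18 weeks (= 126 days) from October 23, 2077:
Going back 23 days from October 23, 2077 reaches the end of the previous month; 126 − 23 = 103 left.
September 2077 has 30 days: 103 − 30 = 73 left.
August 2077 has 31 days: 73 − 31 = 42 left.
July 2077 has 31 days: 42 − 31 = 11 left.
June 2077 has 30 days; 30 − 11 = 19 → June 19, 2077.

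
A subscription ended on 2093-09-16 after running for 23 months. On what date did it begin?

Subtracting 23 months from September 16, 2093.
month 9 − 23 = -14, which is month 10 of year 2091 → October 2091.
Day 16 is valid in October, giving October 16, 2091.

October 16, 2091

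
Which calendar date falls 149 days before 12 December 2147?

Counting back 149 days from December 12, 2147.
Going back 12 days from December 12, 2147 reaches the end of the previous month; 149 − 12 = 137 left.
November 2147 has 30 days: 137 − 30 = 107 left.
October 2147 has 31 days: 107 − 31 = 76 left.
September 2147 has 30 days: 76 − 30 = 46 left.
August 2147 has 31 days: 46 − 31 = 15 left.
July 2147 has 31 days; 31 − 15 = 16 → July 16, 2147.

July 16, 2147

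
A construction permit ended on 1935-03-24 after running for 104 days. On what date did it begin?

December 10, 1934

Counting back 104 days from March 24, 1935.
Going back 24 days from March 24, 1935 reaches the end of the previous month; 104 − 24 = 80 left.
February 1935 has 28 days (1935 is not a leap year): 80 − 28 = 52 left.
January 1935 has 31 days: 52 − 31 = 21 left.
December 1934 has 31 days; 31 − 21 = 10 → December 10, 1934.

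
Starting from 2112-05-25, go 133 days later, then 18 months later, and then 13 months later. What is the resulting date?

Counting forward 133 days from May 25, 2112:
May has 31 days, so 31 − 25 = 6 days remain after May 25, 2112; 133 − 6 = 127 left.
June 2112 has 30 days: 127 − 30 = 97 left.
July 2112 has 31 days: 97 − 31 = 66 left.
August 2112 has 31 days: 66 − 31 = 35 left.
September 2112 has 30 days: 35 − 30 = 5 left.
5 days into October 2112 → October 5, 2112.
Adding 18 months from October 5, 2112:
month 10 + 18 = 28, which is month 4 of year 2114 → April 2114.
Day 5 is valid in April, giving April 5, 2114.
Adding 13 months from April 5, 2114:
month 4 + 13 = 17, which is month 5 of year 2115 → May 2115.
Day 5 is valid in May, giving May 5, 2115.

May 5, 2115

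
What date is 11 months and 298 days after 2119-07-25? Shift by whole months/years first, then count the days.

April 19, 2121

Adding 11 months and 298 days from July 25, 2119: first the month/year part, then the days.
month 7 + 11 = 18, which is month 6 of year 2120 → June 2120.
Day 25 is valid in June, giving June 25, 2120.
Now add 298 days from June 25, 2120.
June has 30 days, so 30 − 25 = 5 days remain after June 25, 2120; 298 − 5 = 293 left.
July 2120 has 31 days: 293 − 31 = 262 left.
August 2120 has 31 days: 262 − 31 = 231 left.
September 2120 has 30 days: 231 − 30 = 201 left.
October 2120 has 31 days: 201 − 31 = 170 left.
November 2120 has 30 days: 170 − 30 = 140 left.
December 2120 has 31 days: 140 − 31 = 109 left.
January 2121 has 31 days: 109 − 31 = 78 left.
February 2121 has 28 days (2121 is not a leap year): 78 − 28 = 50 left.
March 2121 has 31 days: 50 − 31 = 19 left.
19 days into April 2121 → April 19, 2121.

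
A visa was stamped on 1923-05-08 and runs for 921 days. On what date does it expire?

Counting forward 921 days from May 8, 1923.
May has 31 days, so 31 − 8 = 23 days remain after May 8, 1923; 921 − 23 = 898 left.
June 1923 has 30 days: 898 − 30 = 868 left.
July 1923 has 31 days: 868 − 31 = 837 left.
August 1923 has 31 days: 837 − 31 = 806 left.
September 1923 has 30 days: 806 − 30 = 776 left.
October 1923 has 31 days: 776 − 31 = 745 left.
November 1923 has 30 days: 745 − 30 = 715 left.
December 1923 has 31 days: 715 − 31 = 684 left.
January 1924 has 31 days: 684 − 31 = 653 left.
February 1924 has 29 days (1924 is a leap year): 653 − 29 = 624 left.
March 1924 has 31 days: 624 − 31 = 593 left.
April 1924 has 30 days: 593 − 30 = 563 left.
May 1924 has 31 days: 563 − 31 = 532 left.
June 1924 has 30 days: 532 − 30 = 502 left.
July 1924 has 31 days: 502 − 31 = 471 left.
August 1924 has 31 days: 471 − 31 = 440 left.
September 1924 has 30 days: 440 − 30 = 410 left.
October 1924 has 31 days: 410 − 31 = 379 left.
November 1924 has 30 days: 379 − 30 = 349 left.
December 1924 has 31 days: 349 − 31 = 318 left.
January 1925 has 31 days: 318 − 31 = 287 left.
February 1925 has 28 days (1925 is not a leap year): 287 − 28 = 259 left.
March 1925 has 31 days: 259 − 31 = 228 left.
April 1925 has 30 days: 228 − 30 = 198 left.
May 1925 has 31 days: 198 − 31 = 167 left.
June 1925 has 30 days: 167 − 30 = 137 left.
July 1925 has 31 days: 137 − 31 = 106 left.
August 1925 has 31 days: 106 − 31 = 75 left.
September 1925 has 30 days: 75 − 30 = 45 left.
October 1925 has 31 days: 45 − 31 = 14 left.
14 days into November 1925 → November 14, 1925.

November 14, 1925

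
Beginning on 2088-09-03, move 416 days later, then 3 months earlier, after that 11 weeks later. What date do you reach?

October 9, 2089

Counting forward 416 days from September 3, 2088:
September has 30 days, so 30 − 3 = 27 days remain after September 3, 2088; 416 − 27 = 389 left.
October 2088 has 31 days: 389 − 31 = 358 left.
November 2088 has 30 days: 358 − 30 = 328 left.
December 2088 has 31 days: 328 − 31 = 297 left.
January 2089 has 31 days: 297 − 31 = 266 left.
February 2089 has 28 days (2089 is not a leap year): 266 − 28 = 238 left.
March 2089 has 31 days: 238 − 31 = 207 left.
April 2089 has 30 days: 207 − 30 = 177 left.
May 2089 has 31 days: 177 − 31 = 146 left.
June 2089 has 30 days: 146 − 30 = 116 left.
July 2089 has 31 days: 116 − 31 = 85 left.
August 2089 has 31 days: 85 − 31 = 54 left.
September 2089 has 30 days: 54 − 30 = 24 left.
24 days into October 2089 → October 24, 2089.
Counting back 3 months from October 24, 2089:
month 10 − 3 = 7 → July 2089.
Day 24 is valid in July, giving July 24, 2089.
Counting forward 11 weeks (= 77 days) from July 24, 2089:
July has 31 days, so 31 − 24 = 7 days remain after July 24, 2089; 77 − 7 = 70 left.
August 2089 has 31 days: 70 − 31 = 39 left.
September 2089 has 30 days: 39 − 30 = 9 left.
9 days into October 2089 → October 9, 2089.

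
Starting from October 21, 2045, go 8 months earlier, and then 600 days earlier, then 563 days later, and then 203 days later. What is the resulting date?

August 6, 2045

Counting back 8 months from October 21, 2045:
month 10 − 8 = 2 → February 2045.
Day 21 is valid in February, giving February 21, 2045.
Going back 600 days from February 21, 2045:
Going back 21 days from February 21, 2045 reaches the end of the previous month; 600 − 21 = 579 left.
January 2045 has 31 days: 579 − 31 = 548 left.
December 2044 has 31 days: 548 − 31 = 517 left.
November 2044 has 30 days: 517 − 30 = 487 left.
October 2044 has 31 days: 487 − 31 = 456 left.
September 2044 has 30 days: 456 − 30 = 426 left.
August 2044 has 31 days: 426 − 31 = 395 left.
July 2044 has 31 days: 395 − 31 = 364 left.
June 2044 has 30 days: 364 − 30 = 334 left.
May 2044 has 31 days: 334 − 31 = 303 left.
April 2044 has 30 days: 303 − 30 = 273 left.
March 2044 has 31 days: 273 − 31 = 242 left.
February 2044 has 29 days (2044 is a leap year): 242 − 29 = 213 left.
January 2044 has 31 days: 213 − 31 = 182 left.
December 2043 has 31 days: 182 − 31 = 151 left.
November 2043 has 30 days: 151 − 30 = 121 left.
October 2043 has 31 days: 121 − 31 = 90 left.
September 2043 has 30 days: 90 − 30 = 60 left.
August 2043 has 31 days: 60 − 31 = 29 left.
July 2043 has 31 days; 31 − 29 = 2 → July 2, 2043.
Counting forward 563 days from July 2, 2043:
July has 31 days, so 31 − 2 = 29 days remain after July 2, 2043; 563 − 29 = 534 left.
August 2043 has 31 days: 534 − 31 = 503 left.
September 2043 has 30 days: 503 − 30 = 473 left.
October 2043 has 31 days: 473 − 31 = 442 left.
November 2043 has 30 days: 442 − 30 = 412 left.
December 2043 has 31 days: 412 − 31 = 381 left.
January 2044 has 31 days: 381 − 31 = 350 left.
February 2044 has 29 days (2044 is a leap year): 350 − 29 = 321 left.
March 2044 has 31 days: 321 − 31 = 290 left.
April 2044 has 30 days: 290 − 30 = 260 left.
May 2044 has 31 days: 260 − 31 = 229 left.
June 2044 has 30 days: 229 − 30 = 199 left.
July 2044 has 31 days: 199 − 31 = 168 left.
August 2044 has 31 days: 168 − 31 = 137 left.
September 2044 has 30 days: 137 − 30 = 107 left.
October 2044 has 31 days: 107 − 31 = 76 left.
November 2044 has 30 days: 76 − 30 = 46 left.
December 2044 has 31 days: 46 − 31 = 15 left.
15 days into January 2045 → January 15, 2045.
Adding 203 days from January 15, 2045:
January has 31 days, so 31 − 15 = 16 days remain after January 15, 2045; 203 − 16 = 187 left.
February 2045 has 28 days (2045 is not a leap year): 187 − 28 = 159 left.
March 2045 has 31 days: 159 − 31 = 128 left.
April 2045 has 30 days: 128 − 30 = 98 left.
May 2045 has 31 days: 98 − 31 = 67 left.
June 2045 has 30 days: 67 − 30 = 37 left.
July 2045 has 31 days: 37 − 31 = 6 left.
6 days into August 2045 → August 6, 2045.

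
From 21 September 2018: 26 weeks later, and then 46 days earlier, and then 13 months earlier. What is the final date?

January 4, 2018

Advancing 26 weeks (= 182 days) from September 21, 2018:
September has 30 days, so 30 − 21 = 9 days remain after September 21, 2018; 182 − 9 = 173 left.
October 2018 has 31 days: 173 − 31 = 142 left.
November 2018 has 30 days: 142 − 30 = 112 left.
December 2018 has 31 days: 112 − 31 = 81 left.
January 2019 has 31 days: 81 − 31 = 50 left.
February 2019 has 28 days (2019 is not a leap year): 50 − 28 = 22 left.
22 days into March 2019 → March 22, 2019.
Subtracting 46 days from March 22, 2019:
Going back 22 days from March 22, 2019 reaches the end of the previous month; 46 − 22 = 24 left.
February 2019 has 28 days; 28 − 24 = 4 → February 4, 2019.
Subtracting 13 months from February 4, 2019:
month 2 − 13 = -11, which is month 1 of year 2018 → January 2018.
Day 4 is valid in January, giving January 4, 2018.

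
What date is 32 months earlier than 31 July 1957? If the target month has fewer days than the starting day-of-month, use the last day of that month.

Going back 32 months from July 31, 1957.
month 7 − 32 = -25, which is month 11 of year 1954 → November 1954.
November 1954 has only 30 days and the start was day 31, so the date clamps to November 30, 1954.

November 30, 1954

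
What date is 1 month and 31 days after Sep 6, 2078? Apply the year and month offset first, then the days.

November 6, 2078

Adding 1 month and 31 days from September 6, 2078: first the month/year part, then the days.
month 9 + 1 = 10 → October 2078.
Day 6 is valid in October, giving October 6, 2078.
Now add 31 days from October 6, 2078.
October has 31 days, so 31 − 6 = 25 days remain after October 6, 2078; 31 − 25 = 6 left.
6 days into November 2078 → November 6, 2078.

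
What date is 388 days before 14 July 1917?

Counting back 388 days from July 14, 1917.
Going back 14 days from July 14, 1917 reaches the end of the previous month; 388 − 14 = 374 left.
June 1917 has 30 days: 374 − 30 = 344 left.
May 1917 has 31 days: 344 − 31 = 313 left.
April 1917 has 30 days: 313 − 30 = 283 left.
March 1917 has 31 days: 283 − 31 = 252 left.
February 1917 has 28 days (1917 is not a leap year): 252 − 28 = 224 left.
January 1917 has 31 days: 224 − 31 = 193 left.
December 1916 has 31 days: 193 − 31 = 162 left.
November 1916 has 30 days: 162 − 30 = 132 left.
October 1916 has 31 days: 132 − 31 = 101 left.
September 1916 has 30 days: 101 − 30 = 71 left.
August 1916 has 31 days: 71 − 31 = 40 left.
July 1916 has 31 days: 40 − 31 = 9 left.
June 1916 has 30 days; 30 − 9 = 21 → June 21, 1916.

June 21, 1916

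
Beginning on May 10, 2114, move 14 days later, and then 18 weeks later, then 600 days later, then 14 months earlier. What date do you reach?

Advancing 14 days from May 10, 2114:
May has 31 days; 10 + 14 = 24, still in May.
Counting forward 18 weeks (= 126 days) from May 24, 2114:
May has 31 days, so 31 − 24 = 7 days remain after May 24, 2114; 126 − 7 = 119 left.
June 2114 has 30 days: 119 − 30 = 89 left.
July 2114 has 31 days: 89 − 31 = 58 left.
August 2114 has 31 days: 58 − 31 = 27 left.
27 days into September 2114 → September 27, 2114.
Advancing 600 days from September 27, 2114:
September has 30 days, so 30 − 27 = 3 days remain after September 27, 2114; 600 − 3 = 597 left.
October 2114 has 31 days: 597 − 31 = 566 left.
November 2114 has 30 days: 566 − 30 = 536 left.
December 2114 has 31 days: 536 − 31 = 505 left.
January 2115 has 31 days: 505 − 31 = 474 left.
February 2115 has 28 days (2115 is not a leap year): 474 − 28 = 446 left.
March 2115 has 31 days: 446 − 31 = 415 left.
April 2115 has 30 days: 415 − 30 = 385 left.
May 2115 has 31 days: 385 − 31 = 354 left.
June 2115 has 30 days: 354 − 30 = 324 left.
July 2115 has 31 days: 324 − 31 = 293 left.
August 2115 has 31 days: 293 − 31 = 262 left.
September 2115 has 30 days: 262 − 30 = 232 left.
October 2115 has 31 days: 232 − 31 = 201 left.
November 2115 has 30 days: 201 − 30 = 171 left.
December 2115 has 31 days: 171 − 31 = 140 left.
January 2116 has 31 days: 140 − 31 = 109 left.
February 2116 has 29 days (2116 is a leap year): 109 − 29 = 80 left.
March 2116 has 31 days: 80 − 31 = 49 left.
April 2116 has 30 days: 49 − 30 = 19 left.
19 days into May 2116 → May 19, 2116.
Going back 14 months from May 19, 2116:
month 5 − 14 = -9, which is month 3 of year 2115 → March 2115.
Day 19 is valid in March, giving March 19, 2115.

March 19, 2115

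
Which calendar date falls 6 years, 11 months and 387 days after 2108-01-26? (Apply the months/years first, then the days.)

Adding 6 years, 11 months and 387 days from January 26, 2108: first the month/year part, then the days.
+6 years → 2114; month 1 + 11 = 12 → December 2114.
Day 26 is valid in December, giving December 26, 2114.
Now add 387 days from December 26, 2114.
December has 31 days, so 31 − 26 = 5 days remain after December 26, 2114; 387 − 5 = 382 left.
January 2115 has 31 days: 382 − 31 = 351 left.
February 2115 has 28 days (2115 is not a leap year): 351 − 28 = 323 left.
March 2115 has 31 days: 323 − 31 = 292 left.
April 2115 has 30 days: 292 − 30 = 262 left.
May 2115 has 31 days: 262 − 31 = 231 left.
June 2115 has 30 days: 231 − 30 = 201 left.
July 2115 has 31 days: 201 − 31 = 170 left.
August 2115 has 31 days: 170 − 31 = 139 left.
September 2115 has 30 days: 139 − 30 = 109 left.
October 2115 has 31 days: 109 − 31 = 78 left.
November 2115 has 30 days: 78 − 30 = 48 left.
December 2115 has 31 days: 48 − 31 = 17 left.
17 days into January 2116 → January 17, 2116.

January 17, 2116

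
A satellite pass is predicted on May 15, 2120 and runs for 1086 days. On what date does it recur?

May 6, 2123

Advancing 1086 days from May 15, 2120.
May has 31 days, so 31 − 15 = 16 days remain after May 15, 2120; 1086 − 16 = 1070 left.
June 2120 has 30 days: 1070 − 30 = 1040 left.
July 2120 has 31 days: 1040 − 31 = 1009 left.
August 2120 has 31 days: 1009 − 31 = 978 left.
September 2120 has 30 days: 978 − 30 = 948 left.
October 2120 has 31 days: 948 − 31 = 917 left.
November 2120 has 30 days: 917 − 30 = 887 left.
December 2120 has 31 days: 887 − 31 = 856 left.
January 2121 has 31 days: 856 − 31 = 825 left.
February 2121 has 28 days (2121 is not a leap year): 825 − 28 = 797 left.
March 2121 has 31 days: 797 − 31 = 766 left.
April 2121 has 30 days: 766 − 30 = 736 left.
May 2121 has 31 days: 736 − 31 = 705 left.
June 2121 has 30 days: 705 − 30 = 675 left.
July 2121 has 31 days: 675 − 31 = 644 left.
August 2121 has 31 days: 644 − 31 = 613 left.
September 2121 has 30 days: 613 − 30 = 583 left.
October 2121 has 31 days: 583 − 31 = 552 left.
November 2121 has 30 days: 552 − 30 = 522 left.
December 2121 has 31 days: 522 − 31 = 491 left.
January 2122 has 31 days: 491 − 31 = 460 left.
February 2122 has 28 days (2122 is not a leap year): 460 − 28 = 432 left.
March 2122 has 31 days: 432 − 31 = 401 left.
April 2122 has 30 days: 401 − 30 = 371 left.
May 2122 has 31 days: 371 − 31 = 340 left.
June 2122 has 30 days: 340 − 30 = 310 left.
July 2122 has 31 days: 310 − 31 = 279 left.
August 2122 has 31 days: 279 − 31 = 248 left.
September 2122 has 30 days: 248 − 30 = 218 left.
October 2122 has 31 days: 218 − 31 = 187 left.
November 2122 has 30 days: 187 − 30 = 157 left.
December 2122 has 31 days: 157 − 31 = 126 left.
January 2123 has 31 days: 126 − 31 = 95 left.
February 2123 has 28 days (2123 is not a leap year): 95 − 28 = 67 left.
March 2123 has 31 days: 67 − 31 = 36 left.
April 2123 has 30 days: 36 − 30 = 6 left.
6 days into May 2123 → May 6, 2123.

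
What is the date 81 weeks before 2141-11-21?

Counting back 81 weeks = 567 days from November 21, 2141.
Going back 21 days from November 21, 2141 reaches the end of the previous month; 567 − 21 = 546 left.
October 2141 has 31 days: 546 − 31 = 515 left.
September 2141 has 30 days: 515 − 30 = 485 left.
August 2141 has 31 days: 485 − 31 = 454 left.
July 2141 has 31 days: 454 − 31 = 423 left.
June 2141 has 30 days: 423 − 30 = 393 left.
May 2141 has 31 days: 393 − 31 = 362 left.
April 2141 has 30 days: 362 − 30 = 332 left.
March 2141 has 31 days: 332 − 31 = 301 left.
February 2141 has 28 days (2141 is not a leap year): 301 − 28 = 273 left.
January 2141 has 31 days: 273 − 31 = 242 left.
December 2140 has 31 days: 242 − 31 = 211 left.
November 2140 has 30 days: 211 − 30 = 181 left.
October 2140 has 31 days: 181 − 31 = 150 left.
September 2140 has 30 days: 150 − 30 = 120 left.
August 2140 has 31 days: 120 − 31 = 89 left.
July 2140 has 31 days: 89 − 31 = 58 left.
June 2140 has 30 days: 58 − 30 = 28 left.
May 2140 has 31 days; 31 − 28 = 3 → May 3, 2140.

May 3, 2140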